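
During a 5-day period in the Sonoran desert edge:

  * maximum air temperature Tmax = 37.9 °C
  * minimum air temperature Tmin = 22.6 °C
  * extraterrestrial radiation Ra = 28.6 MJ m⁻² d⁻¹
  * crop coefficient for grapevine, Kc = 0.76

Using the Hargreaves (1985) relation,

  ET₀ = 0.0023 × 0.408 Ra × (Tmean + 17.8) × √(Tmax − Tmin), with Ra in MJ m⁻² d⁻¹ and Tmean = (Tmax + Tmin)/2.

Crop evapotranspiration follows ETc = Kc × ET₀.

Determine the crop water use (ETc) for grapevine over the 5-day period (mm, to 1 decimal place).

19.2 mm

Tmean = (37.9 + 22.6)/2 = 30.25 °C
0.408 Ra = 0.408 × 28.6 = 11.6688 mm/d equivalent
ET₀ = 0.0023 × 11.6688 × (30.25 + 17.8) × √15.3 = 0.0023 × 11.6688 × 48.05 × 3.9115 = 5.0442 mm/d
ETc = Kc × ET₀ = 0.76 × 5.0442 = 3.8336 mm/d
Over 5 days: 3.8336 × 5 = 19.168 mm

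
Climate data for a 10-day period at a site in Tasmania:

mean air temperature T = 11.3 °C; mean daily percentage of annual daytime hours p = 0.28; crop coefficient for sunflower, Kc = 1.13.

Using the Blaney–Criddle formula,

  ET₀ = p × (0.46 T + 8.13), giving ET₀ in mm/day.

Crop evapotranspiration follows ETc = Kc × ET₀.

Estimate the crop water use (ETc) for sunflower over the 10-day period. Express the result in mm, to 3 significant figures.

ET₀ = 0.28 × (0.46 × 11.3 + 8.13) = 0.28 × 13.328 = 3.7318 mm/d
ETc = Kc × ET₀ = 1.13 × 3.7318 = 4.2169 mm/d
Over 10 days: 4.2169 × 10 = 42.169 mm

42.2 mm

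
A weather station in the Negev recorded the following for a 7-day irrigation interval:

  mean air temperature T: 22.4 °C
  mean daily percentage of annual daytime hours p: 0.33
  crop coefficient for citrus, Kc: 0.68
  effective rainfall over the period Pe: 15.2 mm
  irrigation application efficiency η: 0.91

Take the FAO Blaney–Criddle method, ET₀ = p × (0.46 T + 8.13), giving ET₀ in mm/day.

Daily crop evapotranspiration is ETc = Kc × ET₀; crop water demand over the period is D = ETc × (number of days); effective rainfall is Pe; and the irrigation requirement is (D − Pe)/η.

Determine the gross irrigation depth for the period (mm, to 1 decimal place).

ET₀ = 0.33 × (0.46 × 22.4 + 8.13) = 0.33 × 18.434 = 6.0832 mm/d
ETc = Kc × ET₀ = 0.68 × 6.0832 = 4.1366 mm/d
Crop demand D = ETc × 7 d = 4.1366 × 7 = 28.956 mm
D − Pe = 28.956 − 15.2 = 13.756 mm
Gross irrigation = 13.756 / 0.91 = 15.116 mm

15.1 mm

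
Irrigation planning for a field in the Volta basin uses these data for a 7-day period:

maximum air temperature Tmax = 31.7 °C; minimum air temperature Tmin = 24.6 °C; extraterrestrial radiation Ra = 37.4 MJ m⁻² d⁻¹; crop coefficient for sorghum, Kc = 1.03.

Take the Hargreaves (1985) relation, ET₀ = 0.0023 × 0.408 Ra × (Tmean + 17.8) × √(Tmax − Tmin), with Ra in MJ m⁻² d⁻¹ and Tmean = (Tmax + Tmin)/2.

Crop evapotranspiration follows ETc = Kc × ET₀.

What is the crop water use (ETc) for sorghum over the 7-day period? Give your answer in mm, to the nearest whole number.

31 mm

Tmean = (31.7 + 24.6)/2 = 28.15 °C
0.408 Ra = 0.408 × 37.4 = 15.2592 mm/d equivalent
ET₀ = 0.0023 × 15.2592 × (28.15 + 17.8) × √7.1 = 0.0023 × 15.2592 × 45.95 × 2.6646 = 4.2971 mm/d
ETc = Kc × ET₀ = 1.03 × 4.2971 = 4.4260 mm/d
Over 7 days: 4.4260 × 7 = 30.982 mm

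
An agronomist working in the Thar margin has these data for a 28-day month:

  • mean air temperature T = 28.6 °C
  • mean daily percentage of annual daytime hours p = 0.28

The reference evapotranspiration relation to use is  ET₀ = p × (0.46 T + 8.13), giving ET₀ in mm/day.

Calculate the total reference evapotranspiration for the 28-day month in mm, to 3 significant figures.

167 mm

ET₀ = 0.28 × (0.46 × 28.6 + 8.13) = 0.28 × 21.286 = 5.9601 mm/d
Monthly total = 5.9601 × 28 = 166.883 mm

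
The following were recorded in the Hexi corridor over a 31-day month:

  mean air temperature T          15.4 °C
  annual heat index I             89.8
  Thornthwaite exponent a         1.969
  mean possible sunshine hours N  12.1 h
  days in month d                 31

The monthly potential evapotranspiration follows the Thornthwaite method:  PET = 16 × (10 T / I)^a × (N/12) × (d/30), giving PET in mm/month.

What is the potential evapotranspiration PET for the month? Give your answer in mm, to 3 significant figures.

10T/I = 10 × 15.4 / 89.8 = 1.7149
(10T/I)^a = 1.7149^1.969 = 2.8921
Uncorrected PET = 16 × 2.8921 = 46.274 mm
Correction = (N/12)(d/30) = (12.1/12)(31/30) = 1.0419
PET = 46.274 × 1.0419 = 48.213 mm/month

48.2 mm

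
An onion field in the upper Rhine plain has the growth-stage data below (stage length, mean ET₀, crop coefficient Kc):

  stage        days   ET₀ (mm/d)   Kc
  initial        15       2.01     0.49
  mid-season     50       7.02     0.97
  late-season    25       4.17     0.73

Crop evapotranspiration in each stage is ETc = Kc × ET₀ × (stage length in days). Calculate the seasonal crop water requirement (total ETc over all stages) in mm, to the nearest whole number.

initial: 0.49 × 2.01 × 15 = 14.77 mm
mid-season: 0.97 × 7.02 × 50 = 340.47 mm
late-season: 0.73 × 4.17 × 25 = 76.10 mm
Seasonal total = 431.34 mm

431 mm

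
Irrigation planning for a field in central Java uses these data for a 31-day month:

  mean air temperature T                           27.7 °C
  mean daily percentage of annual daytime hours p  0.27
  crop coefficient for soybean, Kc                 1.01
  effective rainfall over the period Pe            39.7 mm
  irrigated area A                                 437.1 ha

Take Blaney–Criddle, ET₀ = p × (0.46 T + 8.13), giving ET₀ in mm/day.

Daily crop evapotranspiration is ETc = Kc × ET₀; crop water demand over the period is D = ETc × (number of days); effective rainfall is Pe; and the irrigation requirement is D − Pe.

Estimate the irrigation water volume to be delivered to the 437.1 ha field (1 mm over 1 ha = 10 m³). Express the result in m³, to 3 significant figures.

598000 m³

ET₀ = 0.27 × (0.46 × 27.7 + 8.13) = 0.27 × 20.872 = 5.6354 mm/d
ETc = Kc × ET₀ = 1.01 × 5.6354 = 5.6918 mm/d
Crop demand D = ETc × 31 d = 5.6918 × 31 = 176.446 mm
D − Pe = 176.446 − 39.7 = 136.746 mm
Volume = 136.746 mm × 437.1 ha × 10 = 597716.8 m³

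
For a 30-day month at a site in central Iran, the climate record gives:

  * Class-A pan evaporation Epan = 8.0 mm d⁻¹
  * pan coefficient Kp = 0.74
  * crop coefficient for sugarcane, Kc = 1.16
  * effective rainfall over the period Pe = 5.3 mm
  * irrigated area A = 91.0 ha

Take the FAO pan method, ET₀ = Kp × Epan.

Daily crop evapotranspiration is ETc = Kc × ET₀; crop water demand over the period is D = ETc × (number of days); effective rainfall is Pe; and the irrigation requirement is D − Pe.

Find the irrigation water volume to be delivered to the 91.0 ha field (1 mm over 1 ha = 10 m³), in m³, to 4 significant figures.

182700 m³

ET₀ = 0.74 × 8.0 = 5.9200 mm/d
ETc = Kc × ET₀ = 1.16 × 5.9200 = 6.8672 mm/d
Crop demand D = ETc × 30 d = 6.8672 × 30 = 206.016 mm
D − Pe = 206.016 − 5.3 = 200.716 mm
Volume = 200.716 mm × 91.0 ha × 10 = 182651.6 m³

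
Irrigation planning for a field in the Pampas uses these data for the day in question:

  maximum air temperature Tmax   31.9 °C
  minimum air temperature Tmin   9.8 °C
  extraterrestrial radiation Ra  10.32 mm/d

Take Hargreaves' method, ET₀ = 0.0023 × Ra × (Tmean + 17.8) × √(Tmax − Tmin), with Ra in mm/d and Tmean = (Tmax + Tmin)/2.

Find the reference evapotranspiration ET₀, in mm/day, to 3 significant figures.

4.31 mm/day

Tmean = (31.9 + 9.8)/2 = 20.85 °C
ET₀ = 0.0023 × 10.32 × (20.85 + 17.8) × √22.1 = 0.0023 × 10.32 × 38.65 × 4.7011 = 4.3128 mm/d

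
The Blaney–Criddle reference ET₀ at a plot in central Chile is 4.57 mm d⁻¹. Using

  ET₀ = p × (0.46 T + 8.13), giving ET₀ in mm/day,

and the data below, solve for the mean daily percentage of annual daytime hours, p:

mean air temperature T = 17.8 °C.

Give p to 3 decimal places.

0.280

p = ET₀ / (0.46 T + 8.13) = 4.57 / (0.46 × 17.8 + 8.13) = 4.57 / 16.318 = 0.2801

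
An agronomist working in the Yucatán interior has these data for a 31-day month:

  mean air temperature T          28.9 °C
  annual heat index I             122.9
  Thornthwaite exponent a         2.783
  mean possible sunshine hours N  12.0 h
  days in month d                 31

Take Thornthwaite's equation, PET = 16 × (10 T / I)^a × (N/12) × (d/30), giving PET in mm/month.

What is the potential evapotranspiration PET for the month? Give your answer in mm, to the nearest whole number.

10T/I = 10 × 28.9 / 122.9 = 2.3515
(10T/I)^a = 2.3515^2.783 = 10.8007
Uncorrected PET = 16 × 10.8007 = 172.811 mm
Correction = (N/12)(d/30) = (12.0/12)(31/30) = 1.0333
PET = 172.811 × 1.0333 = 178.566 mm/month

179 mm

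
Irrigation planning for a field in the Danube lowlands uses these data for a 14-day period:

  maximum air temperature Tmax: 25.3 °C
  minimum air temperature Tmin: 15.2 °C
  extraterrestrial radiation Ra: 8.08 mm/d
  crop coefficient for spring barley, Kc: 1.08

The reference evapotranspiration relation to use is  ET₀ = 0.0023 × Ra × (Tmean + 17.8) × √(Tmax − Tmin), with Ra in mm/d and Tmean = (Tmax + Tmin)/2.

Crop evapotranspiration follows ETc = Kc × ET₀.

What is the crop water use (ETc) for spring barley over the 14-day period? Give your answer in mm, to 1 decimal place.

34.0 mm

Tmean = (25.3 + 15.2)/2 = 20.25 °C
ET₀ = 0.0023 × 8.08 × (20.25 + 17.8) × √10.1 = 0.0023 × 8.08 × 38.05 × 3.1780 = 2.2472 mm/d
ETc = Kc × ET₀ = 1.08 × 2.2472 = 2.4270 mm/d
Over 14 days: 2.4270 × 14 = 33.978 mm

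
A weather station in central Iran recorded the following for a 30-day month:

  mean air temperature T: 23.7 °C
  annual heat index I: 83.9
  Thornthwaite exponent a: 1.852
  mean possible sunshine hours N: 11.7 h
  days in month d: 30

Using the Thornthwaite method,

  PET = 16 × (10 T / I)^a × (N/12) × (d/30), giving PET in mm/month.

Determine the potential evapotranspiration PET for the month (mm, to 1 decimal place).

10T/I = 10 × 23.7 / 83.9 = 2.8248
(10T/I)^a = 2.8248^1.852 = 6.8427
Uncorrected PET = 16 × 6.8427 = 109.483 mm
Correction = (N/12)(d/30) = (11.7/12)(30/30) = 0.9750
PET = 109.483 × 0.9750 = 106.746 mm/month

106.7 mm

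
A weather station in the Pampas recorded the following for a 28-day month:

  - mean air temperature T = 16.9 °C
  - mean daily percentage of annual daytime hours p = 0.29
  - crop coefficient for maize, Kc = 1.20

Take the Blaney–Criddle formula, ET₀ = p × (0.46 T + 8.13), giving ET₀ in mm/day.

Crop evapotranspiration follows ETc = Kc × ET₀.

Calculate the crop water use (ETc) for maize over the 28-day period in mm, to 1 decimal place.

ET₀ = 0.29 × (0.46 × 16.9 + 8.13) = 0.29 × 15.904 = 4.6122 mm/d
ETc = Kc × ET₀ = 1.20 × 4.6122 = 5.5346 mm/d
Over 28 days: 5.5346 × 28 = 154.969 mm

155.0 mm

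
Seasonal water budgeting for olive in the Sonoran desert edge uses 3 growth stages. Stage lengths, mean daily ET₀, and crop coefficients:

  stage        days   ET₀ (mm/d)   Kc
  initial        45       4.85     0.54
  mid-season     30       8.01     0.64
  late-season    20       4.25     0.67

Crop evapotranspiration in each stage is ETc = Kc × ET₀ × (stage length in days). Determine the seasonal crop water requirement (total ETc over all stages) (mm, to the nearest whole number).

initial: 0.54 × 4.85 × 45 = 117.86 mm
mid-season: 0.64 × 8.01 × 30 = 153.79 mm
late-season: 0.67 × 4.25 × 20 = 56.95 mm
Seasonal total = 328.60 mm

329 mm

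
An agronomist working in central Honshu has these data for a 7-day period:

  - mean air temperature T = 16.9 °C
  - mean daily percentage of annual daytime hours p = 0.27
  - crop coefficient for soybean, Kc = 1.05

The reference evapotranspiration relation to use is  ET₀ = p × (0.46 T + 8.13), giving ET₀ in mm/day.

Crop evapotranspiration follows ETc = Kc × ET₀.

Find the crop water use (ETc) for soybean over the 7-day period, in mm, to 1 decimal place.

ET₀ = 0.27 × (0.46 × 16.9 + 8.13) = 0.27 × 15.904 = 4.2941 mm/d
ETc = Kc × ET₀ = 1.05 × 4.2941 = 4.5088 mm/d
Over 7 days: 4.5088 × 7 = 31.562 mm

31.6 mm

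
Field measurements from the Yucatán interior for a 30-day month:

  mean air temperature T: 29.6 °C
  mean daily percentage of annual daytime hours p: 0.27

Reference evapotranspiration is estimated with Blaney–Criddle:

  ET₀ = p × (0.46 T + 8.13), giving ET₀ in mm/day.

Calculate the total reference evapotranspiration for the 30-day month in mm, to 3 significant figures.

176 mm

ET₀ = 0.27 × (0.46 × 29.6 + 8.13) = 0.27 × 21.746 = 5.8714 mm/d
Monthly total = 5.8714 × 30 = 176.142 mm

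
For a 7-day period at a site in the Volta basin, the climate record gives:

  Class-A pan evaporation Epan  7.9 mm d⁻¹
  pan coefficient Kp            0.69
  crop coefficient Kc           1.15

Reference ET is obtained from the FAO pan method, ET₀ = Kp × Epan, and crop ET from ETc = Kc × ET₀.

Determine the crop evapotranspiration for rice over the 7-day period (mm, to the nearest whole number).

44 mm

ET₀ = 0.69 × 7.9 = 5.4510 mm/d
ETc = Kc × ET₀ = 1.15 × 5.4510 = 6.2687 mm/d
Over 7 days: 6.2687 × 7 = 43.881 mm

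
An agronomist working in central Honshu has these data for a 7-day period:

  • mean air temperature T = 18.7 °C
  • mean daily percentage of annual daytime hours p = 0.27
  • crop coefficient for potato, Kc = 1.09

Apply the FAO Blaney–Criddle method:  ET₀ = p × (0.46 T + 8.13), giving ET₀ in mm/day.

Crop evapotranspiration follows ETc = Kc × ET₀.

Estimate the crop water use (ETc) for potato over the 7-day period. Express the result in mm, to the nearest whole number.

34 mm

ET₀ = 0.27 × (0.46 × 18.7 + 8.13) = 0.27 × 16.732 = 4.5176 mm/d
ETc = Kc × ET₀ = 1.09 × 4.5176 = 4.9242 mm/d
Over 7 days: 4.9242 × 7 = 34.469 mm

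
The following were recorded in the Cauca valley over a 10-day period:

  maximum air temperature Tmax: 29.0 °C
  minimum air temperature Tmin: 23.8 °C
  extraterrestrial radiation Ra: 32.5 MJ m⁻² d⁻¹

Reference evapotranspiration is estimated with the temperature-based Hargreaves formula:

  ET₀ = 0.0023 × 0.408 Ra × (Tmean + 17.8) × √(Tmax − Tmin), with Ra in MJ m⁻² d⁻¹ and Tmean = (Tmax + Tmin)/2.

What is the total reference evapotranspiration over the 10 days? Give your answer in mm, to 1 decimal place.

30.7 mm

Tmean = (29.0 + 23.8)/2 = 26.40 °C
0.408 Ra = 0.408 × 32.5 = 13.2600 mm/d equivalent
ET₀ = 0.0023 × 13.2600 × (26.40 + 17.8) × √5.2 = 0.0023 × 13.2600 × 44.20 × 2.2804 = 3.0740 mm/d
Over 10 days: 3.0740 × 10 = 30.740 mm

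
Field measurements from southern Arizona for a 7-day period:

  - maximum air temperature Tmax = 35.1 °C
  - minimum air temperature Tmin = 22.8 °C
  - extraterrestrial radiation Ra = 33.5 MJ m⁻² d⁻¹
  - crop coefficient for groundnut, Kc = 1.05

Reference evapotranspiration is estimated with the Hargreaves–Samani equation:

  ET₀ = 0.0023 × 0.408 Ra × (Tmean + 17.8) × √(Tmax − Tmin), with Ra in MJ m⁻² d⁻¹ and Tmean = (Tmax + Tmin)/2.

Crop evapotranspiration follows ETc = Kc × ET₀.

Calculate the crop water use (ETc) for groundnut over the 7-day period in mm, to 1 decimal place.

Tmean = (35.1 + 22.8)/2 = 28.95 °C
0.408 Ra = 0.408 × 33.5 = 13.6680 mm/d equivalent
ET₀ = 0.0023 × 13.6680 × (28.95 + 17.8) × √12.3 = 0.0023 × 13.6680 × 46.75 × 3.5071 = 5.1542 mm/d
ETc = Kc × ET₀ = 1.05 × 5.1542 = 5.4119 mm/d
Over 7 days: 5.4119 × 7 = 37.883 mm

37.9 mm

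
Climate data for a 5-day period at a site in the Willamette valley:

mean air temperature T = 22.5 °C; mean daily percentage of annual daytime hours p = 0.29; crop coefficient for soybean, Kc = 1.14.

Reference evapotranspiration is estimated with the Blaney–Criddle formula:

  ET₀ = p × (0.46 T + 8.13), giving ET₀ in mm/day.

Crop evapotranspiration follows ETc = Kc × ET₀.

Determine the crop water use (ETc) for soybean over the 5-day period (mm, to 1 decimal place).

ET₀ = 0.29 × (0.46 × 22.5 + 8.13) = 0.29 × 18.480 = 5.3592 mm/d
ETc = Kc × ET₀ = 1.14 × 5.3592 = 6.1095 mm/d
Over 5 days: 6.1095 × 5 = 30.548 mm

30.5 mm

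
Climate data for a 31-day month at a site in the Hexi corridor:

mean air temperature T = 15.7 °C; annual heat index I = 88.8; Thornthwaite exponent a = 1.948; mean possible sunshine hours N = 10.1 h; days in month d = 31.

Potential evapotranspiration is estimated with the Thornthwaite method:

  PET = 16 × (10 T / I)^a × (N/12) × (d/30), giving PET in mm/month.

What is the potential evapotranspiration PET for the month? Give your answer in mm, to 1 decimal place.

42.2 mm

10T/I = 10 × 15.7 / 88.8 = 1.7680
(10T/I)^a = 1.7680^1.948 = 3.0346
Uncorrected PET = 16 × 3.0346 = 48.554 mm
Correction = (N/12)(d/30) = (10.1/12)(31/30) = 0.8697
PET = 48.554 × 0.8697 = 42.227 mm/month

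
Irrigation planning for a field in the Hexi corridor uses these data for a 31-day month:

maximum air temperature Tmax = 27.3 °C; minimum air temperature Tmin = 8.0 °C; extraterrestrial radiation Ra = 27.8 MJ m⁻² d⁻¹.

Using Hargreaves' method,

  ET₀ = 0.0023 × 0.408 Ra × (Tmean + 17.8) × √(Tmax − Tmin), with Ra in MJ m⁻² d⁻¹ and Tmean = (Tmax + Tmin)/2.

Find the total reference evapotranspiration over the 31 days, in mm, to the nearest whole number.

Tmean = (27.3 + 8.0)/2 = 17.65 °C
0.408 Ra = 0.408 × 27.8 = 11.3424 mm/d equivalent
ET₀ = 0.0023 × 11.3424 × (17.65 + 17.8) × √19.3 = 0.0023 × 11.3424 × 35.45 × 4.3932 = 4.0628 mm/d
Over 31 days: 4.0628 × 31 = 125.947 mm

126 mm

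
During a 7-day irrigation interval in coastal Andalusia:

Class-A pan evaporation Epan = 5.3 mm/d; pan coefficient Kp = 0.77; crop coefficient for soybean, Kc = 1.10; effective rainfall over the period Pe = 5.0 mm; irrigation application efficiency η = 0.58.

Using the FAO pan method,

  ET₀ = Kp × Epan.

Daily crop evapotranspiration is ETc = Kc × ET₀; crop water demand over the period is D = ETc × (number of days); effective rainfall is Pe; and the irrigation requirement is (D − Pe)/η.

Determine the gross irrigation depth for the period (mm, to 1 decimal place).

ET₀ = 0.77 × 5.3 = 4.0810 mm/d
ETc = Kc × ET₀ = 1.10 × 4.0810 = 4.4891 mm/d
Crop demand D = ETc × 7 d = 4.4891 × 7 = 31.424 mm
D − Pe = 31.424 − 5.0 = 26.424 mm
Gross irrigation = 26.424 / 0.58 = 45.559 mm

45.6 mm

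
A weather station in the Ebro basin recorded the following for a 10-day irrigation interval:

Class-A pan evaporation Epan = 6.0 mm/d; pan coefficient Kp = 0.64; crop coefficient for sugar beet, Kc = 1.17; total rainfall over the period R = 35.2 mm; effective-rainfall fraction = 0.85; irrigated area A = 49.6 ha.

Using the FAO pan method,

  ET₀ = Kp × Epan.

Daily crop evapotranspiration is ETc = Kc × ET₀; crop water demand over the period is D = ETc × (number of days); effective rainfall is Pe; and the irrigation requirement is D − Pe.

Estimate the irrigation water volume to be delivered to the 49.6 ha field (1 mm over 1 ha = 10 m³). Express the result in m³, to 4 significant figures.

7444 m³

ET₀ = 0.64 × 6.0 = 3.8400 mm/d
ETc = Kc × ET₀ = 1.17 × 3.8400 = 4.4928 mm/d
Crop demand D = ETc × 10 d = 4.4928 × 10 = 44.928 mm
Pe = 0.85 × 35.2 = 29.920 mm
D − Pe = 44.928 − 29.920 = 15.008 mm
Volume = 15.008 mm × 49.6 ha × 10 = 7444.0 m³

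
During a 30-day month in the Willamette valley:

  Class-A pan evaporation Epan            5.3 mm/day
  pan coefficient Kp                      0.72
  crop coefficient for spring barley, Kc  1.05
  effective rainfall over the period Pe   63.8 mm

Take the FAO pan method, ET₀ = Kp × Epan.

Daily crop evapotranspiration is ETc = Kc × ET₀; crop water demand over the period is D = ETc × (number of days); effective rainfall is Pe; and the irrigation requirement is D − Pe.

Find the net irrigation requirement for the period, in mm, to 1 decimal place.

56.4 mm

ET₀ = 0.72 × 5.3 = 3.8160 mm/d
ETc = Kc × ET₀ = 1.05 × 3.8160 = 4.0068 mm/d
Crop demand D = ETc × 30 d = 4.0068 × 30 = 120.204 mm
D − Pe = 120.204 − 63.8 = 56.404 mm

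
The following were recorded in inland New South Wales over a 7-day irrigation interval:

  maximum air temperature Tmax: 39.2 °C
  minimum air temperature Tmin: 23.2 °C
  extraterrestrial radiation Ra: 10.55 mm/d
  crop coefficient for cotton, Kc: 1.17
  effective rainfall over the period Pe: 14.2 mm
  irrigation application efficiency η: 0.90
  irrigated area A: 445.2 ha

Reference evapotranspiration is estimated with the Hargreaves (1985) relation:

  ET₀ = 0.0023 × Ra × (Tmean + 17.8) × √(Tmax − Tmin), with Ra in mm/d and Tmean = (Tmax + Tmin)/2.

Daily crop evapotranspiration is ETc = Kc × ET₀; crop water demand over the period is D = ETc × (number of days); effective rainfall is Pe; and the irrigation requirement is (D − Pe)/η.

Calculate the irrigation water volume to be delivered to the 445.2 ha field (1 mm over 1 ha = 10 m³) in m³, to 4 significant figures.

Tmean = (39.2 + 23.2)/2 = 31.20 °C
ET₀ = 0.0023 × 10.55 × (31.20 + 17.8) × √16.0 = 0.0023 × 10.55 × 49.00 × 4.0000 = 4.7559 mm/d
ETc = Kc × ET₀ = 1.17 × 4.7559 = 5.5644 mm/d
Crop demand D = ETc × 7 d = 5.5644 × 7 = 38.951 mm
D − Pe = 38.951 − 14.2 = 24.751 mm
Gross irrigation = 24.751 / 0.90 = 27.501 mm
Volume = 27.501 mm × 445.2 ha × 10 = 122434.5 m³

122400 m³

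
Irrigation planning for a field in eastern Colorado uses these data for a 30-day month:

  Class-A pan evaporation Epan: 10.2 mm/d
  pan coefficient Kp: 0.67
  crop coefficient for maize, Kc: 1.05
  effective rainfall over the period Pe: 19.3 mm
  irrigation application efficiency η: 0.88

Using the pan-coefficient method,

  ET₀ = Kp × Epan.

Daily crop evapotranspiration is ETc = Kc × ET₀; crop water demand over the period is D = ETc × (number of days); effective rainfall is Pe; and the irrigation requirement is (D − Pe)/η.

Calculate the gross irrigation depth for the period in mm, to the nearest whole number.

ET₀ = 0.67 × 10.2 = 6.8340 mm/d
ETc = Kc × ET₀ = 1.05 × 6.8340 = 7.1757 mm/d
Crop demand D = ETc × 30 d = 7.1757 × 30 = 215.271 mm
D − Pe = 215.271 − 19.3 = 195.971 mm
Gross irrigation = 195.971 / 0.88 = 222.694 mm

223 mm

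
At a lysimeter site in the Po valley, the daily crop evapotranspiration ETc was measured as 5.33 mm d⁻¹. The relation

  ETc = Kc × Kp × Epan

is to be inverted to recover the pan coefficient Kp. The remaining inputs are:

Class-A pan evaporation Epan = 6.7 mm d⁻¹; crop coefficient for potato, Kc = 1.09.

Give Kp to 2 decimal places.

0.73

ETc = Kc × Kp × Epan  ⇒  Kp = ETc / (Kc × Epan)
Kp = 5.33 / (1.09 × 6.7) = 5.33 / 7.303 = 0.7298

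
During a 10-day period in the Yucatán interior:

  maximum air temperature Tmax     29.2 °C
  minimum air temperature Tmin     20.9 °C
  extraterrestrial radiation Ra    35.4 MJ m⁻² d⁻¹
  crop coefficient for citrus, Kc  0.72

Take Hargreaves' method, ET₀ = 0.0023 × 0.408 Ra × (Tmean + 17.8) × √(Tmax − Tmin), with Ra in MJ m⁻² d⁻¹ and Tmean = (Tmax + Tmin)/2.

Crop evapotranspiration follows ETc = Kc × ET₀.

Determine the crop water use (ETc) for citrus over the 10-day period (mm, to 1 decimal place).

Tmean = (29.2 + 20.9)/2 = 25.05 °C
0.408 Ra = 0.408 × 35.4 = 14.4432 mm/d equivalent
ET₀ = 0.0023 × 14.4432 × (25.05 + 17.8) × √8.3 = 0.0023 × 14.4432 × 42.85 × 2.8810 = 4.1010 mm/d
ETc = Kc × ET₀ = 0.72 × 4.1010 = 2.9527 mm/d
Over 10 days: 2.9527 × 10 = 29.527 mm

29.5 mm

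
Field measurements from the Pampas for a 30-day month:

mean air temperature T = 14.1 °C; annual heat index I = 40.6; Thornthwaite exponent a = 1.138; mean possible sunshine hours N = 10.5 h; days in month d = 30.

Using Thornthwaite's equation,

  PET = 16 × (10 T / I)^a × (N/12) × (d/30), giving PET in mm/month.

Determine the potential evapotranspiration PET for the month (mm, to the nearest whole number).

58 mm

10T/I = 10 × 14.1 / 40.6 = 3.4729
(10T/I)^a = 3.4729^1.138 = 4.1239
Uncorrected PET = 16 × 4.1239 = 65.982 mm
Correction = (N/12)(d/30) = (10.5/12)(30/30) = 0.8750
PET = 65.982 × 0.8750 = 57.734 mm/month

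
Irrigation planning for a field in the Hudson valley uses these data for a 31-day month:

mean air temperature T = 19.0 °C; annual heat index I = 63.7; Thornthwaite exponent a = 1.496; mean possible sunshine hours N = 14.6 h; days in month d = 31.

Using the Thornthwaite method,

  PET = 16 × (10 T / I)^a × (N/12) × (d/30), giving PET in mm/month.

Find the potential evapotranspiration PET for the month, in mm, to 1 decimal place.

103.2 mm

10T/I = 10 × 19.0 / 63.7 = 2.9827
(10T/I)^a = 2.9827^1.496 = 5.1288
Uncorrected PET = 16 × 5.1288 = 82.061 mm
Correction = (N/12)(d/30) = (14.6/12)(31/30) = 1.2572
PET = 82.061 × 1.2572 = 103.167 mm/month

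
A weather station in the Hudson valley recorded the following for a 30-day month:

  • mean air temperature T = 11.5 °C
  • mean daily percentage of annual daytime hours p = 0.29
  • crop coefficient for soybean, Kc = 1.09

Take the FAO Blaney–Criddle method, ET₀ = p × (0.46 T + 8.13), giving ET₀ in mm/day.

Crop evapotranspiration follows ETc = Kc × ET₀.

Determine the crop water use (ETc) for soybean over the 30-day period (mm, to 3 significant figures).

ET₀ = 0.29 × (0.46 × 11.5 + 8.13) = 0.29 × 13.420 = 3.8918 mm/d
ETc = Kc × ET₀ = 1.09 × 3.8918 = 4.2421 mm/d
Over 30 days: 4.2421 × 30 = 127.263 mm

127 mm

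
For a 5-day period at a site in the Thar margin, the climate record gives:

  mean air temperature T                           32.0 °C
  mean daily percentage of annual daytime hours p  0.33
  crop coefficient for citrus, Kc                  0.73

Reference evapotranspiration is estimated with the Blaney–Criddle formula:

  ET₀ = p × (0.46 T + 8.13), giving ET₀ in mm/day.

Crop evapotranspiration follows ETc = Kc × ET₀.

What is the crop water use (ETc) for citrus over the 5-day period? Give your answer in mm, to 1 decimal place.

27.5 mm

ET₀ = 0.33 × (0.46 × 32.0 + 8.13) = 0.33 × 22.850 = 7.5405 mm/d
ETc = Kc × ET₀ = 0.73 × 7.5405 = 5.5046 mm/d
Over 5 days: 5.5046 × 5 = 27.523 mm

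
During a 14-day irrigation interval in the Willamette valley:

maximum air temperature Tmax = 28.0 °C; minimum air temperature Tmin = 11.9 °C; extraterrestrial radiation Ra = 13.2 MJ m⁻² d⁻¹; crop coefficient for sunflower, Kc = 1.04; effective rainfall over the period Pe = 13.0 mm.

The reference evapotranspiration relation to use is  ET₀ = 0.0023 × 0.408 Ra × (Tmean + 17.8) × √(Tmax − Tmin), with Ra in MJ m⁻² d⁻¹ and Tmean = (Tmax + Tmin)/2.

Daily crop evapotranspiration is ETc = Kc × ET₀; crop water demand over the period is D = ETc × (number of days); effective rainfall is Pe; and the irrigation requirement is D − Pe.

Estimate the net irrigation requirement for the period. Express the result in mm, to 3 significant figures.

14.3 mm

Tmean = (28.0 + 11.9)/2 = 19.95 °C
0.408 Ra = 0.408 × 13.2 = 5.3856 mm/d equivalent
ET₀ = 0.0023 × 5.3856 × (19.95 + 17.8) × √16.1 = 0.0023 × 5.3856 × 37.75 × 4.0125 = 1.8763 mm/d
ETc = Kc × ET₀ = 1.04 × 1.8763 = 1.9514 mm/d
Crop demand D = ETc × 14 d = 1.9514 × 14 = 27.320 mm
D − Pe = 27.320 − 13.0 = 14.320 mm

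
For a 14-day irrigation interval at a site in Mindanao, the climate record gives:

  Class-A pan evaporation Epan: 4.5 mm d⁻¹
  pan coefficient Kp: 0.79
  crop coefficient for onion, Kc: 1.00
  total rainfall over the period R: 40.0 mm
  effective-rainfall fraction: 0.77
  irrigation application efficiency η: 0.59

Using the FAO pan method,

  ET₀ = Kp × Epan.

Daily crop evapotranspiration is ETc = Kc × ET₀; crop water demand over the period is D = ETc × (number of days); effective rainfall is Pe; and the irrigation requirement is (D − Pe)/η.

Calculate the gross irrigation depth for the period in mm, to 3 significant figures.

ET₀ = 0.79 × 4.5 = 3.5550 mm/d
ETc = Kc × ET₀ = 1.00 × 3.5550 = 3.5550 mm/d
Crop demand D = ETc × 14 d = 3.5550 × 14 = 49.770 mm
Pe = 0.77 × 40.0 = 30.800 mm
D − Pe = 49.770 − 30.800 = 18.970 mm
Gross irrigation = 18.970 / 0.59 = 32.153 mm

32.2 mm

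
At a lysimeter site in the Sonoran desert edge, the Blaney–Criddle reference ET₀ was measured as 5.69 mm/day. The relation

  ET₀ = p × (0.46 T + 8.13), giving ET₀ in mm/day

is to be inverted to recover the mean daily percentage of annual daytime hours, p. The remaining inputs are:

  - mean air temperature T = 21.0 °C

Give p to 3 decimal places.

p = ET₀ / (0.46 T + 8.13) = 5.69 / (0.46 × 21.0 + 8.13) = 5.69 / 17.790 = 0.3198

0.320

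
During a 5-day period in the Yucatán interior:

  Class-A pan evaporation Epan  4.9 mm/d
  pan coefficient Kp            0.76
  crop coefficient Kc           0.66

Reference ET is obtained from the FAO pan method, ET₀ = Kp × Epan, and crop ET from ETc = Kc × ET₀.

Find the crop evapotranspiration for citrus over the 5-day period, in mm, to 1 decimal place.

12.3 mm

ET₀ = 0.76 × 4.9 = 3.7240 mm/d
ETc = Kc × ET₀ = 0.66 × 3.7240 = 2.4578 mm/d
Over 5 days: 2.4578 × 5 = 12.289 mm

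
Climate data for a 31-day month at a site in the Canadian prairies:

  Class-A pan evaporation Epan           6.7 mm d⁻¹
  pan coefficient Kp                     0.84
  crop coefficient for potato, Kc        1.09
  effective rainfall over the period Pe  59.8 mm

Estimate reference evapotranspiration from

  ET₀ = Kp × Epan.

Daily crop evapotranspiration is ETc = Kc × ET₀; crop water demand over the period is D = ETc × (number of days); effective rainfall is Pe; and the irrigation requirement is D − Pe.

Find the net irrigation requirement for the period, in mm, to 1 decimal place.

ET₀ = 0.84 × 6.7 = 5.6280 mm/d
ETc = Kc × ET₀ = 1.09 × 5.6280 = 6.1345 mm/d
Crop demand D = ETc × 31 d = 6.1345 × 31 = 190.170 mm
D − Pe = 190.170 − 59.8 = 130.370 mm

130.4 mm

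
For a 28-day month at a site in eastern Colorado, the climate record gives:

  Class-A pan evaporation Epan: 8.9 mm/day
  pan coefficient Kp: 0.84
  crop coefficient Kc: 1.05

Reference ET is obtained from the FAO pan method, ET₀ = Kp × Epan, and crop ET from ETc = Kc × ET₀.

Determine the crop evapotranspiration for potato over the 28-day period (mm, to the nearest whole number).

ET₀ = 0.84 × 8.9 = 7.4760 mm/d
ETc = Kc × ET₀ = 1.05 × 7.4760 = 7.8498 mm/d
Over 28 days: 7.8498 × 28 = 219.794 mm

220 mm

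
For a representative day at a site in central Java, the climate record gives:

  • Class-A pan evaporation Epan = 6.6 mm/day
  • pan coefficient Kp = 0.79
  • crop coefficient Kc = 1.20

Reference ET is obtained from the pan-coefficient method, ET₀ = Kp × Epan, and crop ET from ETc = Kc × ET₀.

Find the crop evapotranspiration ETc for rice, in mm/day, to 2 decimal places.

ET₀ = 0.79 × 6.6 = 5.2140 mm/d
ETc = Kc × ET₀ = 1.20 × 5.2140 = 6.2568 mm/d

6.26 mm/day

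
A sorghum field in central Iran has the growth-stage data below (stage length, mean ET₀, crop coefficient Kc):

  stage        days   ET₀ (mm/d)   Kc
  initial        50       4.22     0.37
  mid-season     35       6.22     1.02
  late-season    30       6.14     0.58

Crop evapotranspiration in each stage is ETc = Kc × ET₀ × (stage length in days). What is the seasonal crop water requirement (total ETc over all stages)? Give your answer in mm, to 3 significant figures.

initial: 0.37 × 4.22 × 50 = 78.07 mm
mid-season: 1.02 × 6.22 × 35 = 222.05 mm
late-season: 0.58 × 6.14 × 30 = 106.84 mm
Seasonal total = 406.96 mm

407 mm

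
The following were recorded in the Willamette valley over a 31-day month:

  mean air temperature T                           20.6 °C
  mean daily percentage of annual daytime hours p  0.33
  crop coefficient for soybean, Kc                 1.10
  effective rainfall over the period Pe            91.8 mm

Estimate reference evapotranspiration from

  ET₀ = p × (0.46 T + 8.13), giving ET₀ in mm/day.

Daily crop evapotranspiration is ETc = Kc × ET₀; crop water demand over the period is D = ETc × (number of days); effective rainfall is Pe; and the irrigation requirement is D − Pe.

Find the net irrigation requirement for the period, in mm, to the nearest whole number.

ET₀ = 0.33 × (0.46 × 20.6 + 8.13) = 0.33 × 17.606 = 5.8100 mm/d
ETc = Kc × ET₀ = 1.10 × 5.8100 = 6.3910 mm/d
Crop demand D = ETc × 31 d = 6.3910 × 31 = 198.121 mm
D − Pe = 198.121 − 91.8 = 106.321 mm

106 mm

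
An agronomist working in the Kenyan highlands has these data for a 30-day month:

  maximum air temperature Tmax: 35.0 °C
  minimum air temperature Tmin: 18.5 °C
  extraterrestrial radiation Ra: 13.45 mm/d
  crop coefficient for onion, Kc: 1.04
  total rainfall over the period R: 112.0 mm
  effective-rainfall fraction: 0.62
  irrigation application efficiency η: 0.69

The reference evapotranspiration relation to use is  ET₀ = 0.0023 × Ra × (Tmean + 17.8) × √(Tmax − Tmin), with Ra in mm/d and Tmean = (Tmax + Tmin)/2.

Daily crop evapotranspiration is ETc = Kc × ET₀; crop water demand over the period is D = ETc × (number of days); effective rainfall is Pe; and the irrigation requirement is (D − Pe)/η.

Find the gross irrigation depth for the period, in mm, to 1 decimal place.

152.5 mm

Tmean = (35.0 + 18.5)/2 = 26.75 °C
ET₀ = 0.0023 × 13.45 × (26.75 + 17.8) × √16.5 = 0.0023 × 13.45 × 44.55 × 4.0620 = 5.5981 mm/d
ETc = Kc × ET₀ = 1.04 × 5.5981 = 5.8220 mm/d
Crop demand D = ETc × 30 d = 5.8220 × 30 = 174.660 mm
Pe = 0.62 × 112.0 = 69.440 mm
D − Pe = 174.660 − 69.440 = 105.220 mm
Gross irrigation = 105.220 / 0.69 = 152.493 mm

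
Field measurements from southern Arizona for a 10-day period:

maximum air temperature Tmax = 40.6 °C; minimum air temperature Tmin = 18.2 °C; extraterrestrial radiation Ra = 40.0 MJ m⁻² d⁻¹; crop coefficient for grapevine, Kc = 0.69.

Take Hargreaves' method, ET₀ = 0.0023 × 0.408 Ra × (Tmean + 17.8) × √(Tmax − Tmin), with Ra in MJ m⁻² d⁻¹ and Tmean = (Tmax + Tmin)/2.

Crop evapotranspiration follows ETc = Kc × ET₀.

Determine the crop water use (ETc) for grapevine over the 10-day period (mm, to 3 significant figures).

Tmean = (40.6 + 18.2)/2 = 29.40 °C
0.408 Ra = 0.408 × 40.0 = 16.3200 mm/d equivalent
ET₀ = 0.0023 × 16.3200 × (29.40 + 17.8) × √22.4 = 0.0023 × 16.3200 × 47.20 × 4.7329 = 8.3853 mm/d
ETc = Kc × ET₀ = 0.69 × 8.3853 = 5.7859 mm/d
Over 10 days: 5.7859 × 10 = 57.859 mm

57.9 mm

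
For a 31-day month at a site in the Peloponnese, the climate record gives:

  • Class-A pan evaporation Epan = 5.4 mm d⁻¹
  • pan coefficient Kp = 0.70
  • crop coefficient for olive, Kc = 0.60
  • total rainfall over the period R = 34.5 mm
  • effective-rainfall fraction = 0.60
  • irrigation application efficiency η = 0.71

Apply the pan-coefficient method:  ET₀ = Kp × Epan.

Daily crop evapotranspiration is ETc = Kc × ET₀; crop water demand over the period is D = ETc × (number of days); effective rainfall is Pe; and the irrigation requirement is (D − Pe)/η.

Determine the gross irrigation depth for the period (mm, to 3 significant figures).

69.9 mm

ET₀ = 0.70 × 5.4 = 3.7800 mm/d
ETc = Kc × ET₀ = 0.60 × 3.7800 = 2.2680 mm/d
Crop demand D = ETc × 31 d = 2.2680 × 31 = 70.308 mm
Pe = 0.60 × 34.5 = 20.700 mm
D − Pe = 70.308 − 20.700 = 49.608 mm
Gross irrigation = 49.608 / 0.71 = 69.870 mm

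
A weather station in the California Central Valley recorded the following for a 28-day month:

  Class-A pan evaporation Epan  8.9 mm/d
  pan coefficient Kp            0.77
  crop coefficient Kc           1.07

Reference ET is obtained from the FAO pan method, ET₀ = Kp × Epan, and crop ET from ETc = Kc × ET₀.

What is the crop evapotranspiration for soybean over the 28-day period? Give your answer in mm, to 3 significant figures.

ET₀ = 0.77 × 8.9 = 6.8530 mm/d
ETc = Kc × ET₀ = 1.07 × 6.8530 = 7.3327 mm/d
Over 28 days: 7.3327 × 28 = 205.316 mm

205 mm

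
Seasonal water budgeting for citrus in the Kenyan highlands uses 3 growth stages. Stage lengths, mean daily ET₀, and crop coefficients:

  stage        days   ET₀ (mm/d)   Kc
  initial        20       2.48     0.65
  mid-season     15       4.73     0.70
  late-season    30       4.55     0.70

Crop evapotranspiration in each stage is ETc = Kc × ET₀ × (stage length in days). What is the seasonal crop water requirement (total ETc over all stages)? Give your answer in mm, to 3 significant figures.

177 mm

initial: 0.65 × 2.48 × 20 = 32.24 mm
mid-season: 0.70 × 4.73 × 15 = 49.67 mm
late-season: 0.70 × 4.55 × 30 = 95.55 mm
Seasonal total = 177.46 mm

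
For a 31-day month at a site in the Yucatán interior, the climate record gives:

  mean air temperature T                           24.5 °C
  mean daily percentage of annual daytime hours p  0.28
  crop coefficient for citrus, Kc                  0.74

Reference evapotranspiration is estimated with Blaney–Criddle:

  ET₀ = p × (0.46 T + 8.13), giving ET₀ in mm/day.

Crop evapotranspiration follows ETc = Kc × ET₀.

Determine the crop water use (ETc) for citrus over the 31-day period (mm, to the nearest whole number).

125 mm

ET₀ = 0.28 × (0.46 × 24.5 + 8.13) = 0.28 × 19.400 = 5.4320 mm/d
ETc = Kc × ET₀ = 0.74 × 5.4320 = 4.0197 mm/d
Over 31 days: 4.0197 × 31 = 124.611 mm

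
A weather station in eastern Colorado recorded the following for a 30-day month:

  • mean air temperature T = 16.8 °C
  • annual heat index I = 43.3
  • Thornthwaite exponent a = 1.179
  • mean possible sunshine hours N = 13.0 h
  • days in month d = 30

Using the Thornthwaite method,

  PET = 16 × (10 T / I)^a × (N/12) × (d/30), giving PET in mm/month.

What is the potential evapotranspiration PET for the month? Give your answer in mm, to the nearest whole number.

86 mm

10T/I = 10 × 16.8 / 43.3 = 3.8799
(10T/I)^a = 3.8799^1.179 = 4.9456
Uncorrected PET = 16 × 4.9456 = 79.130 mm
Correction = (N/12)(d/30) = (13.0/12)(30/30) = 1.0833
PET = 79.130 × 1.0833 = 85.722 mm/month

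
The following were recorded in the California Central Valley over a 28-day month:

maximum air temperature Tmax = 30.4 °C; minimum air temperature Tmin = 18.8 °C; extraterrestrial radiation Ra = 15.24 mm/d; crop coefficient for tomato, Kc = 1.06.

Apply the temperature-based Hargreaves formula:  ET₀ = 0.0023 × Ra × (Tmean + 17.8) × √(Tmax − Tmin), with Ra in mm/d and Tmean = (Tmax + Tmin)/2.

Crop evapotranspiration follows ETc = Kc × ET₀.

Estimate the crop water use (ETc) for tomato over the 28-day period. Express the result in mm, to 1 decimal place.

150.2 mm

Tmean = (30.4 + 18.8)/2 = 24.60 °C
ET₀ = 0.0023 × 15.24 × (24.60 + 17.8) × √11.6 = 0.0023 × 15.24 × 42.40 × 3.4059 = 5.0619 mm/d
ETc = Kc × ET₀ = 1.06 × 5.0619 = 5.3656 mm/d
Over 28 days: 5.3656 × 28 = 150.237 mm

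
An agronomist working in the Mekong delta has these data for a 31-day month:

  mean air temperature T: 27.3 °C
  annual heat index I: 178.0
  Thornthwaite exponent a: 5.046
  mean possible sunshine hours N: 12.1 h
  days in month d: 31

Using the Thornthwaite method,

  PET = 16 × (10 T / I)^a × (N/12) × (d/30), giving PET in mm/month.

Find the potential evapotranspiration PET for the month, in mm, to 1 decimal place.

10T/I = 10 × 27.3 / 178.0 = 1.5337
(10T/I)^a = 1.5337^5.046 = 8.6546
Uncorrected PET = 16 × 8.6546 = 138.474 mm
Correction = (N/12)(d/30) = (12.1/12)(31/30) = 1.0419
PET = 138.474 × 1.0419 = 144.276 mm/month

144.3 mm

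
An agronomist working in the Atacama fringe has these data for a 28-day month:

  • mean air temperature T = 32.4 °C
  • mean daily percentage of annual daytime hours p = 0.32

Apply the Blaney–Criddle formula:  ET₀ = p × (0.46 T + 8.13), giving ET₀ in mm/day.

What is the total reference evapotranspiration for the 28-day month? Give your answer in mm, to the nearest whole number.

206 mm

ET₀ = 0.32 × (0.46 × 32.4 + 8.13) = 0.32 × 23.034 = 7.3709 mm/d
Monthly total = 7.3709 × 28 = 206.385 mm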